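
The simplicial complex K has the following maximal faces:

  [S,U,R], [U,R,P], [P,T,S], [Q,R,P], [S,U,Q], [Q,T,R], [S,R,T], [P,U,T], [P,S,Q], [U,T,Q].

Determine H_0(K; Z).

H_0 ≅ Z.

We work with the vertex ordering P < Q < R < S < T < U. The simplices of K, each written with vertices in increasing order, are:

  0-simplices (6): P, Q, R, S, T, U
  1-simplices (15): PQ, PR, PS, PT, PU, QR, QS, QT, QU, RS, RT, RU, ST, SU, TU
  2-simplices (10): PQR, PQS, PRU, PST, PTU, QRT, QSU, QTU, RST, RSU

so the chain groups are C_0 ≅ Z^6, C_1 ≅ Z^15, C_2 ≅ Z^10.

Boundary ∂_1: C_1 → C_0 is given by ∂[p,q] = [q] − [p].
The resulting 6×15 matrix has rank 5, and its Smith normal form has invariant factors (1,1,1,1,1).

Boundary ∂_2: C_2 → C_1 sends each 2-simplex [p,q,r] to [q,r] − [p,r] + [p,q]. For instance
  ∂RSU = SU − RU + RS,
  ∂PQS = QS − PS + PQ.
The 15×10 boundary matrix has rank 10 and Smith normal form diag(1,1,1,1,1,1,1,1,1,2).

Now H_k = ker ∂_k / im ∂_{k+1}, so:

  H_0: rank C_0 − rank ∂_1 = 6 − 5 = 1, and the invariant factors of ∂_1 are all 1, so H_0 ≅ Z.

(K is a triangulation of the real projective plane RP^2.)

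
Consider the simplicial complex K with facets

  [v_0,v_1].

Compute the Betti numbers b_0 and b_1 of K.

We work with the vertex ordering v_0 < v_1. The simplices of K, each written with vertices in increasing order, are:

  0-simplices (2): [v_0], [v_1]
  1-simplices (1): [v_0,v_1]

so the chain groups are C_0 ≅ Z^2, C_1 ≅ Z^1.

∂_1: C_1 → C_0 sends each edge [p,q] (with p < q) to q − p. For instance
  ∂[v_0,v_1] = [v_1] − [v_0].
As a 2×1 matrix over Z this has rank 1, with invariant factors (1).

Now H_k = ker ∂_k / im ∂_{k+1}, so:

  H_0: rank C_0 − rank ∂_1 = 2 − 1 = 1, and the invariant factors of ∂_1 are all 1, so H_0 = Z.
  H_1: rank ker ∂_1 − rank ∂_2 = (1 − 1) − 0 = 0, and there is no ∂_2, so H_1 = 0.

Hence the Betti numbers are b_0 = 1, b_1 = 0.

b_0 = 1, b_1 = 0.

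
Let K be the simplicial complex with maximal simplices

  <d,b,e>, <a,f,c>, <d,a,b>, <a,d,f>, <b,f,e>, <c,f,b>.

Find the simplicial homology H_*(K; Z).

H_0 ≅ Z,  H_1 ≅ Z,  H_2 = 0.

Take the total order a < b < c < d < e < f on the vertex set. Then K (dimension 2) consists of the simplices:

  0-simplices (6): a, b, c, d, e, f
  1-simplices (12): ab, ac, ad, af, bc, bd, be, bf, cf, de, df, ef
  2-simplices (6): abd, acf, adf, bcf, bde, bef

giving chain groups C_0 ≅ Z^6, C_1 ≅ Z^12, C_2 ≅ Z^6.

Boundary ∂_1: C_1 → C_0 is given by ∂[p,q] = [q] − [p]. For instance
  ∂ef = f − e.
This gives a 6×12 integer matrix of rank 5; reducing to Smith normal form yields diagonal entries (1,1,1,1,1).

Boundary ∂_2: C_2 → C_1 sends each 2-simplex [p,q,r] to [q,r] − [p,r] + [p,q]. For instance
  ∂bcf = cf − bf + bc,
  ∂abd = bd − ad + ab.
As a 12×6 matrix over Z this has rank 6, with invariant factors (1,1,1,1,1,1).

Reading off H_k = ker ∂_k / im ∂_{k+1}:

  H_0: rank C_0 − rank ∂_1 = 6 − 5 = 1, and the invariant factors of ∂_1 are all 1, so H_0 = Z.
  H_1: rank ker ∂_1 − rank ∂_2 = (12 − 5) − 6 = 1, and the invariant factors of ∂_2 are all 1, so H_1 = Z.
  H_2: rank ker ∂_2 − rank ∂_3 = (6 − 6) − 0 = 0, and there is no ∂_3, so H_2 = 0.

As a check, the Euler characteristic is 6 − 12 + 6 = 0, which agrees with 1 − 1 + 0 = 0.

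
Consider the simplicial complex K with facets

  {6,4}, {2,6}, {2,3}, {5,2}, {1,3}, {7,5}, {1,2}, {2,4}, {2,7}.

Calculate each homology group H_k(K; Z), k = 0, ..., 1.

H_0 = Z,  H_1 = Z^3.

Order the vertices as 1 < 2 < 3 < 4 < 5 < 6 < 7. Listing each simplex with vertices in this order, K has dimension 1 with simplices:

  0-simplices (7): [1], [2], [3], [4], [5], [6], [7]
  1-simplices (9): [1,2], [1,3], [2,3], [2,4], [2,5], [2,6], [2,7], [4,6], [5,7]

giving chain groups C_0 ≅ Z^7, C_1 ≅ Z^9.

The boundary map ∂_1: C_1 → C_0 maps an edge to its endpoints' difference, ∂[p,q] = q − p.
This gives a 7×9 integer matrix of rank 6; reducing to Smith normal form yields diagonal entries (1,1,1,1,1,1).

Reading off H_k = ker ∂_k / im ∂_{k+1}:

  H_0: rank C_0 − rank ∂_1 = 7 − 6 = 1, and the invariant factors of ∂_1 are all 1, so H_0 ≅ Z.
  H_1: rank ker ∂_1 − rank ∂_2 = (9 − 6) − 0 = 3, and there is no ∂_2, so H_1 ≅ Z^3.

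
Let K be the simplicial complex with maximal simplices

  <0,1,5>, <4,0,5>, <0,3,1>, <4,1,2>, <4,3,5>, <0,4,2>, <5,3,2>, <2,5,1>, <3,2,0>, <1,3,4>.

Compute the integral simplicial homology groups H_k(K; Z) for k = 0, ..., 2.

H_0 = Z,  H_1 = Z/2Z,  H_2 = 0.

Take the total order 0 < 1 < 2 < 3 < 4 < 5 on the vertex set. Then K (dimension 2) consists of the simplices:

  0-simplices (6): [0], [1], [2], [3], [4], [5]
  1-simplices (15): [0,1], [0,2], [0,3], [0,4], [0,5], [1,2], [1,3], [1,4], [1,5], [2,3], [2,4], [2,5], [3,4], [3,5], [4,5]
  2-simplices (10): [0,1,3], [0,1,5], [0,2,3], [0,2,4], [0,4,5], [1,2,4], [1,2,5], [1,3,4], [2,3,5], [3,4,5]

giving chain groups C_0 ≅ Z^6, C_1 ≅ Z^15, C_2 ≅ Z^10.

∂_1: C_1 → C_0 maps an edge to its endpoints' difference, ∂[p,q] = q − p.
The resulting 6×15 matrix has rank 5, and its Smith normal form has invariant factors (1,1,1,1,1).

The boundary map ∂_2: C_2 → C_1 acts by ∂[p,q,r] = [q,r] − [p,r] + [p,q]. For instance
  ∂[0,1,5] = [1,5] − [0,5] + [0,1],
  ∂[0,4,5] = [4,5] − [0,5] + [0,4].
This gives a 15×10 integer matrix of rank 10; reducing to Smith normal form yields diagonal entries (1,1,1,1,1,1,1,1,1,2).

From H_k ≅ ker(∂_k) / im(∂_{k+1}) we obtain:

  H_0: rank C_0 − rank ∂_1 = 6 − 5 = 1, and the invariant factors of ∂_1 are all 1, so H_0 ≅ Z.
  H_1: rank ker ∂_1 − rank ∂_2 = (15 − 5) − 10 = 0, and ∂_2 has invariant factor 2 > 1, so H_1 ≅ Z/2Z.
  H_2: rank ker ∂_2 − rank ∂_3 = (10 − 10) − 0 = 0, and there is no ∂_3, so H_2 ≅ 0.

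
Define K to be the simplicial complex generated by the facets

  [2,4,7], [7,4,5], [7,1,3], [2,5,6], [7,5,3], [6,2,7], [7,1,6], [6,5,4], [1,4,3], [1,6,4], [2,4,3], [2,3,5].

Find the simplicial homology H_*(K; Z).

We work with the vertex ordering 1 < 2 < 3 < 4 < 5 < 6 < 7. The simplices of K, each written with vertices in increasing order, are:

  0-simplices (7): [1], [2], [3], [4], [5], [6], [7]
  1-simplices (18): [1,3], [1,4], [1,6], [1,7], [2,3], [2,4], [2,5], [2,6], [2,7], [3,4], [3,5], [3,7], [4,5], [4,6], [4,7], [5,6], [5,7], [6,7]
  2-simplices (12): [1,3,4], [1,3,7], [1,4,6], [1,6,7], [2,3,4], [2,3,5], [2,4,7], [2,5,6], [2,6,7], [3,5,7], [4,5,6], [4,5,7]

so the chain groups are C_0 ≅ Z^7, C_1 ≅ Z^18, C_2 ≅ Z^12.

Boundary ∂_1: C_1 → C_0 sends each edge [p,q] (with p < q) to q − p.
The 7×18 boundary matrix has rank 6 and Smith normal form diag(1,1,1,1,1,1).

Boundary ∂_2: C_2 → C_1 sends each 2-simplex [p,q,r] to [q,r] − [p,r] + [p,q]. For instance
  ∂[3,5,7] = [5,7] − [3,7] + [3,5],
  ∂[1,3,4] = [3,4] − [1,4] + [1,3].
This gives a 18×12 integer matrix of rank 12; reducing to Smith normal form yields diagonal entries (1,1,1,1,1,1,1,1,1,1,1,2).

Reading off H_k = ker ∂_k / im ∂_{k+1}:

  H_0: rank C_0 − rank ∂_1 = 7 − 6 = 1, and the invariant factors of ∂_1 are all 1, so H_0 ≅ Z.
  H_1: rank ker ∂_1 − rank ∂_2 = (18 − 6) − 12 = 0, and ∂_2 has invariant factor 2 > 1, so H_1 ≅ Z_2.
  H_2: rank ker ∂_2 − rank ∂_3 = (12 − 12) − 0 = 0, and there is no ∂_3, so H_2 ≅ 0.

As a check, the Euler characteristic is 7 − 18 + 12 = 1, which agrees with 1 − 0 + 0 = 1.

H_0 = Z,  H_1 = Z_2,  H_2 = 0.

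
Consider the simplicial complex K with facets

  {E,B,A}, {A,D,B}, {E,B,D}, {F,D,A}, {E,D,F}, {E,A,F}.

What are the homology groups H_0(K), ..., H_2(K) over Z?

We work with the vertex ordering A < B < D < E < F. The simplices of K, each written with vertices in increasing order, are:

  0-simplices (5): A, B, D, E, F
  1-simplices (9): AB, AD, AE, AF, BD, BE, DE, DF, EF
  2-simplices (6): ABD, ABE, ADF, AEF, BDE, DEF

Hence C_0 ≅ Z^5, C_1 ≅ Z^9, C_2 ≅ Z^6.

Boundary ∂_1: C_1 → C_0 maps an edge to its endpoints' difference, ∂[p,q] = q − p. For instance
  ∂EF = F − E.
As a 5×9 matrix over Z this has rank 4, with invariant factors (1,1,1,1).

The boundary map ∂_2: C_2 → C_1 acts by ∂[p,q,r] = [q,r] − [p,r] + [p,q]. For instance
  ∂DEF = EF − DF + DE,
  ∂ABD = BD − AD + AB.
The resulting 9×6 matrix has rank 5, and its Smith normal form has invariant factors (1,1,1,1,1).

From H_k ≅ ker(∂_k) / im(∂_{k+1}) we obtain:

  H_0: rank C_0 − rank ∂_1 = 5 − 4 = 1, and the invariant factors of ∂_1 are all 1, so H_0 = Z.
  H_1: rank ker ∂_1 − rank ∂_2 = (9 − 4) − 5 = 0, and the invariant factors of ∂_2 are all 1, so H_1 = 0.
  H_2: rank ker ∂_2 − rank ∂_3 = (6 − 5) − 0 = 1, and there is no ∂_3, so H_2 = Z.

As a check, the Euler characteristic is 5 − 9 + 6 = 2, which agrees with 1 − 0 + 1 = 2.

H_0 ≅ Z,  H_1 = 0,  H_2 ≅ Z.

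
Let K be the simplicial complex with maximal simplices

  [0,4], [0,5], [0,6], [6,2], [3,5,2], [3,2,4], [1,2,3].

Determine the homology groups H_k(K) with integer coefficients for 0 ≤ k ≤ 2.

H_0 = Z,  H_1 = Z^2,  H_2 = 0.

Fix the vertex order 0 < 1 < 2 < 3 < 4 < 5 < 6 and write every simplex with vertices in increasing order. Then dim K = 2 and the simplices of K are:

  0-simplices (7): [0], [1], [2], [3], [4], [5], [6]
  1-simplices (11): [0,4], [0,5], [0,6], [1,2], [1,3], [2,3], [2,4], [2,5], [2,6], [3,4], [3,5]
  2-simplices (3): [1,2,3], [2,3,4], [2,3,5]

Hence C_0 ≅ Z^7, C_1 ≅ Z^11, C_2 ≅ Z^3.

The boundary map ∂_1: C_1 → C_0 sends each edge [p,q] (with p < q) to q − p.
This gives a 7×11 integer matrix of rank 6; reducing to Smith normal form yields diagonal entries (1,1,1,1,1,1).

Boundary ∂_2: C_2 → C_1 sends each 2-simplex [p,q,r] to [q,r] − [p,r] + [p,q]. For instance
  ∂[2,3,5] = [3,5] − [2,5] + [2,3],
  ∂[2,3,4] = [3,4] − [2,4] + [2,3].
The 11×3 boundary matrix has rank 3 and Smith normal form diag(1,1,1).

Reading off H_k = ker ∂_k / im ∂_{k+1}:

  H_0: rank C_0 − rank ∂_1 = 7 − 6 = 1, and the invariant factors of ∂_1 are all 1, so H_0 = Z.
  H_1: rank ker ∂_1 − rank ∂_2 = (11 − 6) − 3 = 2, and the invariant factors of ∂_2 are all 1, so H_1 = Z^2.
  H_2: rank ker ∂_2 − rank ∂_3 = (3 − 3) − 0 = 0, and there is no ∂_3, so H_2 = 0.

As a check, the Euler characteristic is 7 − 11 + 3 = -1, which agrees with 1 − 2 + 0 = -1.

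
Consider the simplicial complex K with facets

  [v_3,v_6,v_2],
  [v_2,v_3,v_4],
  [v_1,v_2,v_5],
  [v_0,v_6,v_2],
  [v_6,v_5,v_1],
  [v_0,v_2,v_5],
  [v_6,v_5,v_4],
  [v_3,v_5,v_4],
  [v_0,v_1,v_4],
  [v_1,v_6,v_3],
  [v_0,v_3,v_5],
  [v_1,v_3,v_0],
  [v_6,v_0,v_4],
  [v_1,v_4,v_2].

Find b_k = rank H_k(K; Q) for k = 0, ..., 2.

b_0 = 1, b_1 = 2, b_2 = 1.

Fix the vertex order v_0 < v_1 < v_2 < v_3 < v_4 < v_5 < v_6 and write every simplex with vertices in increasing order. Then dim K = 2 and the simplices of K are:

  0-simplices (7): [v_0], [v_1], [v_2], [v_3], [v_4], [v_5], [v_6]
  1-simplices (21): (21 of them)
  2-simplices (14): (14 of them)

Hence C_0 ≅ Z^7, C_1 ≅ Z^21, C_2 ≅ Z^14.

Boundary ∂_1: C_1 → C_0 is given by ∂[p,q] = [q] − [p]. For instance
  ∂[v_0,v_3] = [v_3] − [v_0].
This gives a 7×21 integer matrix of rank 6; reducing to Smith normal form yields diagonal entries (1,1,1,1,1,1).

The boundary map ∂_2: C_2 → C_1 acts by ∂[p,q,r] = [q,r] − [p,r] + [p,q]. For instance
  ∂[v_4,v_5,v_6] = [v_5,v_6] − [v_4,v_6] + [v_4,v_5],
  ∂[v_0,v_3,v_5] = [v_3,v_5] − [v_0,v_5] + [v_0,v_3].
This gives a 21×14 integer matrix of rank 13; reducing to Smith normal form yields diagonal entries (1,1,1,1,1,1,1,1,1,1,1,1,1).

From H_k ≅ ker(∂_k) / im(∂_{k+1}) we obtain:

  H_0: rank C_0 − rank ∂_1 = 7 − 6 = 1, and the invariant factors of ∂_1 are all 1, so H_0 ≅ Z.
  H_1: rank ker ∂_1 − rank ∂_2 = (21 − 6) − 13 = 2, and the invariant factors of ∂_2 are all 1, so H_1 ≅ Z^2.
  H_2: rank ker ∂_2 − rank ∂_3 = (14 − 13) − 0 = 1, and there is no ∂_3, so H_2 ≅ Z.

As a check, the Euler characteristic is 7 − 21 + 14 = 0, which agrees with 1 − 2 + 1 = 0.

Hence the Betti numbers are b_0 = 1, b_1 = 2, b_2 = 1.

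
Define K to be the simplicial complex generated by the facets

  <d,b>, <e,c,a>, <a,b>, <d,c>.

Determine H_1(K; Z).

Order the vertices as a < b < c < d < e. Listing each simplex with vertices in this order, K has dimension 2 with simplices:

  0-simplices (5): a, b, c, d, e
  1-simplices (6): ab, ac, ae, bd, cd, ce
  2-simplices (1): ace

giving chain groups C_0 ≅ Z^5, C_1 ≅ Z^6, C_2 ≅ Z^1.

The boundary map ∂_1: C_1 → C_0 maps an edge to its endpoints' difference, ∂[p,q] = q − p.
The resulting 5×6 matrix has rank 4, and its Smith normal form has invariant factors (1,1,1,1).

Boundary ∂_2: C_2 → C_1 acts by ∂[p,q,r] = [q,r] − [p,r] + [p,q]. For instance
  ∂ace = ce − ae + ac.
As a 6×1 matrix over Z this has rank 1, with invariant factors (1).

From H_k ≅ ker(∂_k) / im(∂_{k+1}) we obtain:

  H_1: rank ker ∂_1 − rank ∂_2 = (6 − 4) − 1 = 1, and the invariant factors of ∂_2 are all 1, so H_1 = Z.

H_1 ≅ Z.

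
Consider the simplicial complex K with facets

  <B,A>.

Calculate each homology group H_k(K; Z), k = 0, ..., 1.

We work with the vertex ordering A < B. The simplices of K, each written with vertices in increasing order, are:

  0-simplices (2): A, B
  1-simplices (1): AB

Hence C_0 ≅ Z^2, C_1 ≅ Z^1.

The boundary map ∂_1: C_1 → C_0 sends each edge [p,q] (with p < q) to q − p. For instance
  ∂AB = B − A.
As a 2×1 matrix over Z this has rank 1, with invariant factors (1).

Reading off H_k = ker ∂_k / im ∂_{k+1}:

  H_0: rank C_0 − rank ∂_1 = 2 − 1 = 1, and the invariant factors of ∂_1 are all 1, so H_0 ≅ Z.
  H_1: rank ker ∂_1 − rank ∂_2 = (1 − 1) − 0 = 0, and there is no ∂_2, so H_1 ≅ 0.

H_0 ≅ Z,  H_1 = 0.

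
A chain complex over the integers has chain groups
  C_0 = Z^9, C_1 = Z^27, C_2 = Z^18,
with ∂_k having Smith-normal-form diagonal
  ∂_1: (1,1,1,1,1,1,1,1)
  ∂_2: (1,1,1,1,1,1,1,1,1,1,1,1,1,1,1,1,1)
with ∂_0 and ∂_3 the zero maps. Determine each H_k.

H_0 ≅ Z,  H_1 ≅ Z^2,  H_2 ≅ Z.

H_0: b_0 = 9 − 0 − 8 = 1; torsion from ∂_1 factors > 1: none. So H_0 ≅ Z.
H_1: b_1 = 27 − 8 − 17 = 2; torsion from ∂_2 factors > 1: none. So H_1 ≅ Z^2.
H_2: b_2 = 18 − 17 − 0 = 1; torsion from ∂_3 factors > 1: none. So H_2 ≅ Z.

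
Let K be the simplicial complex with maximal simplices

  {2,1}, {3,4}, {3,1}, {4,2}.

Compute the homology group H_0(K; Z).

Take the total order 1 < 2 < 3 < 4 on the vertex set. Then K (dimension 1) consists of the simplices:

  0-simplices (4): [1], [2], [3], [4]
  1-simplices (4): [1,2], [1,3], [2,4], [3,4]

giving chain groups C_0 ≅ Z^4, C_1 ≅ Z^4.

Boundary ∂_1: C_1 → C_0 is given by ∂[p,q] = [q] − [p]. For instance
  ∂[1,2] = [2] − [1].
The resulting 4×4 matrix has rank 3, and its Smith normal form has invariant factors (1,1,1).

Now H_k = ker ∂_k / im ∂_{k+1}, so:

  H_0: rank C_0 − rank ∂_1 = 4 − 3 = 1, and the invariant factors of ∂_1 are all 1, so H_0 ≅ Z.

(K is a triangulation of the circle S^1.)

H_0 = Z.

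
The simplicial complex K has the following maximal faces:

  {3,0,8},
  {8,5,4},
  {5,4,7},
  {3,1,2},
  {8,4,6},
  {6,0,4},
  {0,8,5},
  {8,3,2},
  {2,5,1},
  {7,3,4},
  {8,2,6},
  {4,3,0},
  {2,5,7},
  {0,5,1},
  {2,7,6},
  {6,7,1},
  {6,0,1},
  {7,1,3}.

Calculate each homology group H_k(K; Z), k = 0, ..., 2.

Fix the vertex order 0 < 1 < 2 < 3 < 4 < 5 < 6 < 7 < 8 and write every simplex with vertices in increasing order. Then dim K = 2 and the simplices of K are:

  0-simplices (9): [0], [1], [2], [3], [4], [5], [6], [7], [8]
  1-simplices (27): (27 of them)
  2-simplices (18): [0,1,5], [0,1,6], [0,3,4], [0,3,8], [0,4,6], [0,5,8], [1,2,3], [1,2,5], [1,3,7], [1,6,7], [2,3,8], [2,5,7], [2,6,7], [2,6,8], [3,4,7], [4,5,7], [4,5,8], [4,6,8]

so the chain groups are C_0 ≅ Z^9, C_1 ≅ Z^27, C_2 ≅ Z^18.

∂_1: C_1 → C_0 maps an edge to its endpoints' difference, ∂[p,q] = q − p. For instance
  ∂[0,1] = [1] − [0].
The resulting 9×27 matrix has rank 8, and its Smith normal form has invariant factors (1,1,1,1,1,1,1,1).

∂_2: C_2 → C_1 maps a triangle to the signed sum of its edges. For instance
  ∂[0,3,4] = [3,4] − [0,4] + [0,3],
  ∂[2,6,8] = [6,8] − [2,8] + [2,6].
This gives a 27×18 integer matrix of rank 18; reducing to Smith normal form yields diagonal entries (1,1,1,1,1,1,1,1,1,1,1,1,1,1,1,1,1,2).

Now H_k = ker ∂_k / im ∂_{k+1}, so:

  H_0: rank C_0 − rank ∂_1 = 9 − 8 = 1, and the invariant factors of ∂_1 are all 1, so H_0 ≅ Z.
  H_1: rank ker ∂_1 − rank ∂_2 = (27 − 8) − 18 = 1, and ∂_2 has invariant factor 2 > 1, so H_1 ≅ Z ⊕ Z/2Z.
  H_2: rank ker ∂_2 − rank ∂_3 = (18 − 18) − 0 = 0, and there is no ∂_3, so H_2 ≅ 0.

H_0 ≅ Z,  H_1 ≅ Z ⊕ Z/2Z,  H_2 = 0.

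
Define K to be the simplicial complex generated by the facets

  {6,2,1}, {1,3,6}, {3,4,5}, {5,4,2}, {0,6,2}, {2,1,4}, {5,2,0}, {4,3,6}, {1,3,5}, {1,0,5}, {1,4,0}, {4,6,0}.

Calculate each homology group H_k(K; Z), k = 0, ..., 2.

H_0 ≅ Z,  H_1 ≅ Z/2,  H_2 = 0.

K has 7 vertices, 18 edges, 12 triangles.
rank ∂_0 = 0, rank ∂_1 = 6 ⇒ b_0 = 7 − 0 − 6 = 1; all invariant factors of ∂_1 are 1 so no torsion. So H_0 ≅ Z.
rank ∂_1 = 6, rank ∂_2 = 12 ⇒ b_1 = 18 − 6 − 12 = 0; ∂_2 has invariant factor(s) [2] giving torsion. So H_1 ≅ Z/2.
rank ∂_2 = 12, rank ∂_3 = 0 ⇒ b_2 = 12 − 12 − 0 = 0. So H_2 ≅ 0.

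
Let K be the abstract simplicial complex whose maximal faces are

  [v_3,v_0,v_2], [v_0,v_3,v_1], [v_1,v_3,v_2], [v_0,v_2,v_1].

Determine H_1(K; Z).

H_1 ≅ 0.

We work with the vertex ordering v_0 < v_1 < v_2 < v_3. The simplices of K, each written with vertices in increasing order, are:

  0-simplices (4): [v_0], [v_1], [v_2], [v_3]
  1-simplices (6): [v_0,v_1], [v_0,v_2], [v_0,v_3], [v_1,v_2], [v_1,v_3], [v_2,v_3]
  2-simplices (4): [v_0,v_1,v_2], [v_0,v_1,v_3], [v_0,v_2,v_3], [v_1,v_2,v_3]

giving chain groups C_0 ≅ Z^4, C_1 ≅ Z^6, C_2 ≅ Z^4.

Boundary ∂_1: C_1 → C_0 sends each edge [p,q] (with p < q) to q − p.
The 4×6 boundary matrix has rank 3 and Smith normal form diag(1,1,1).

∂_2: C_2 → C_1 sends each 2-simplex [p,q,r] to [q,r] − [p,r] + [p,q]. For instance
  ∂[v_0,v_1,v_2] = [v_1,v_2] − [v_0,v_2] + [v_0,v_1],
  ∂[v_0,v_2,v_3] = [v_2,v_3] − [v_0,v_3] + [v_0,v_2].
As a 6×4 matrix over Z this has rank 3, with invariant factors (1,1,1).

Computing H_k = (kernel of ∂_k) / (image of ∂_{k+1}):

  H_1: rank ker ∂_1 − rank ∂_2 = (6 − 3) − 3 = 0, and the invariant factors of ∂_2 are all 1, so H_1 ≅ 0.

(K is a triangulation of the 2-sphere S^2.)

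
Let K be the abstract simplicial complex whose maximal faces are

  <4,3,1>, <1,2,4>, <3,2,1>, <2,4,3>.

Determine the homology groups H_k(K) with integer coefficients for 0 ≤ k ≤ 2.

Order the vertices as 1 < 2 < 3 < 4. Listing each simplex with vertices in this order, K has dimension 2 with simplices:

  0-simplices (4): [1], [2], [3], [4]
  1-simplices (6): [1,2], [1,3], [1,4], [2,3], [2,4], [3,4]
  2-simplices (4): [1,2,3], [1,2,4], [1,3,4], [2,3,4]

Hence C_0 ≅ Z^4, C_1 ≅ Z^6, C_2 ≅ Z^4.

∂_1: C_1 → C_0 sends each edge [p,q] (with p < q) to q − p. For instance
  ∂[1,3] = [3] − [1].
This gives a 4×6 integer matrix of rank 3; reducing to Smith normal form yields diagonal entries (1,1,1).

Boundary ∂_2: C_2 → C_1 sends each 2-simplex [p,q,r] to [q,r] − [p,r] + [p,q]. For instance
  ∂[2,3,4] = [3,4] − [2,4] + [2,3],
  ∂[1,3,4] = [3,4] − [1,4] + [1,3].
As a 6×4 matrix over Z this has rank 3, with invariant factors (1,1,1).

Now H_k = ker ∂_k / im ∂_{k+1}, so:

  H_0: rank C_0 − rank ∂_1 = 4 − 3 = 1, and the invariant factors of ∂_1 are all 1, so H_0 ≅ Z.
  H_1: rank ker ∂_1 − rank ∂_2 = (6 − 3) − 3 = 0, and the invariant factors of ∂_2 are all 1, so H_1 ≅ 0.
  H_2: rank ker ∂_2 − rank ∂_3 = (4 − 3) − 0 = 1, and there is no ∂_3, so H_2 ≅ Z.

As a check, the Euler characteristic is 4 − 6 + 4 = 2, which agrees with 1 − 0 + 1 = 2.

H_0 ≅ Z,  H_1 = 0,  H_2 ≅ Z.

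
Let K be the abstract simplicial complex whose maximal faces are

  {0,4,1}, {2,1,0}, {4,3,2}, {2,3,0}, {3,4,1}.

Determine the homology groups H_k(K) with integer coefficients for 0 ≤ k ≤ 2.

H_0 = Z,  H_1 = Z,  H_2 = 0.

Order the vertices as 0 < 1 < 2 < 3 < 4. Listing each simplex with vertices in this order, K has dimension 2 with simplices:

  0-simplices (5): [0], [1], [2], [3], [4]
  1-simplices (10): [0,1], [0,2], [0,3], [0,4], [1,2], [1,3], [1,4], [2,3], [2,4], [3,4]
  2-simplices (5): [0,1,2], [0,1,4], [0,2,3], [1,3,4], [2,3,4]

so the chain groups are C_0 ≅ Z^5, C_1 ≅ Z^10, C_2 ≅ Z^5.

The boundary map ∂_1: C_1 → C_0 is given by ∂[p,q] = [q] − [p]. For instance
  ∂[1,3] = [3] − [1].
As a 5×10 matrix over Z this has rank 4, with invariant factors (1,1,1,1).

The boundary map ∂_2: C_2 → C_1 maps a triangle to the signed sum of its edges. For instance
  ∂[0,2,3] = [2,3] − [0,3] + [0,2],
  ∂[0,1,2] = [1,2] − [0,2] + [0,1].
This gives a 10×5 integer matrix of rank 5; reducing to Smith normal form yields diagonal entries (1,1,1,1,1).

Now H_k = ker ∂_k / im ∂_{k+1}, so:

  H_0: rank C_0 − rank ∂_1 = 5 − 4 = 1, and the invariant factors of ∂_1 are all 1, so H_0 = Z.
  H_1: rank ker ∂_1 − rank ∂_2 = (10 − 4) − 5 = 1, and the invariant factors of ∂_2 are all 1, so H_1 = Z.
  H_2: rank ker ∂_2 − rank ∂_3 = (5 − 5) − 0 = 0, and there is no ∂_3, so H_2 = 0.

As a check, the Euler characteristic is 5 − 10 + 5 = 0, which agrees with 1 − 1 + 0 = 0.
(K is a triangulation of the Möbius band.)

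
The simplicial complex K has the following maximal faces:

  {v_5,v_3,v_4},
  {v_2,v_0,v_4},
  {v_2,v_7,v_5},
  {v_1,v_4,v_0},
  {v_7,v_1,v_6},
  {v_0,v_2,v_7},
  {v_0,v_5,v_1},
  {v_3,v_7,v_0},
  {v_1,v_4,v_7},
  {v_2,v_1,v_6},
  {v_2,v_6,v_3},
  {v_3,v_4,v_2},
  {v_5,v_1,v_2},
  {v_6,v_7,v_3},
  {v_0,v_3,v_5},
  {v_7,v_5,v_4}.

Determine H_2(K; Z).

Order the vertices as v_0 < v_1 < v_2 < v_3 < v_4 < v_5 < v_6 < v_7. Listing each simplex with vertices in this order, K has dimension 2 with simplices:

  0-simplices (8): [v_0], [v_1], [v_2], [v_3], [v_4], [v_5], [v_6], [v_7]
  1-simplices (24): (24 of them)
  2-simplices (16): (16 of them)

giving chain groups C_0 ≅ Z^8, C_1 ≅ Z^24, C_2 ≅ Z^16.

Boundary ∂_1: C_1 → C_0 sends each edge [p,q] (with p < q) to q − p.
This gives a 8×24 integer matrix of rank 7; reducing to Smith normal form yields diagonal entries (1,1,1,1,1,1,1).

Boundary ∂_2: C_2 → C_1 maps a triangle to the signed sum of its edges. For instance
  ∂[v_0,v_2,v_4] = [v_2,v_4] − [v_0,v_4] + [v_0,v_2],
  ∂[v_2,v_5,v_7] = [v_5,v_7] − [v_2,v_7] + [v_2,v_5].
The 24×16 boundary matrix has rank 15 and Smith normal form diag(1,1,1,1,1,1,1,1,1,1,1,1,1,1,1).

Reading off H_k = ker ∂_k / im ∂_{k+1}:

  H_2: rank ker ∂_2 − rank ∂_3 = (16 − 15) − 0 = 1, and there is no ∂_3, so H_2 = Z.

(K is a triangulation of the torus T^2.)

H_2 ≅ Z.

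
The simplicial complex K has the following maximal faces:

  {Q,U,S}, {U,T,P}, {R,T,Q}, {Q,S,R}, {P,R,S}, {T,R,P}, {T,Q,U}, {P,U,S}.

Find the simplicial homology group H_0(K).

Take the total order P < Q < R < S < T < U on the vertex set. Then K (dimension 2) consists of the simplices:

  0-simplices (6): P, Q, R, S, T, U
  1-simplices (12): PR, PS, PT, PU, QR, QS, QT, QU, RS, RT, SU, TU
  2-simplices (8): PRS, PRT, PSU, PTU, QRS, QRT, QSU, QTU

Hence C_0 ≅ Z^6, C_1 ≅ Z^12, C_2 ≅ Z^8.

The boundary map ∂_1: C_1 → C_0 sends each edge [p,q] (with p < q) to q − p. For instance
  ∂PR = R − P.
The resulting 6×12 matrix has rank 5, and its Smith normal form has invariant factors (1,1,1,1,1).

Boundary ∂_2: C_2 → C_1 sends each 2-simplex [p,q,r] to [q,r] − [p,r] + [p,q]. For instance
  ∂QTU = TU − QU + QT,
  ∂PSU = SU − PU + PS.
This gives a 12×8 integer matrix of rank 7; reducing to Smith normal form yields diagonal entries (1,1,1,1,1,1,1).

Now H_k = ker ∂_k / im ∂_{k+1}, so:

  H_0: rank C_0 − rank ∂_1 = 6 − 5 = 1, and the invariant factors of ∂_1 are all 1, so H_0 = Z.

H_0 = Z.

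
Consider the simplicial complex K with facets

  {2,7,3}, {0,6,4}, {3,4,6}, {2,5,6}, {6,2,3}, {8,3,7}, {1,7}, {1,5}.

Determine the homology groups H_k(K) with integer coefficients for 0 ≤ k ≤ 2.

Order the vertices as 0 < 1 < 2 < 3 < 4 < 5 < 6 < 7 < 8. Listing each simplex with vertices in this order, K has dimension 2 with simplices:

  0-simplices (9): [0], [1], [2], [3], [4], [5], [6], [7], [8]
  1-simplices (15): [0,4], [0,6], [1,5], [1,7], [2,3], [2,5], [2,6], [2,7], [3,4], [3,6], [3,7], [3,8], [4,6], [5,6], [7,8]
  2-simplices (6): [0,4,6], [2,3,6], [2,3,7], [2,5,6], [3,4,6], [3,7,8]

so the chain groups are C_0 ≅ Z^9, C_1 ≅ Z^15, C_2 ≅ Z^6.

∂_1: C_1 → C_0 sends each edge [p,q] (with p < q) to q − p. For instance
  ∂[2,6] = [6] − [2].
The resulting 9×15 matrix has rank 8, and its Smith normal form has invariant factors (1,1,1,1,1,1,1,1).

The boundary map ∂_2: C_2 → C_1 maps a triangle to the signed sum of its edges. For instance
  ∂[3,7,8] = [7,8] − [3,8] + [3,7],
  ∂[2,3,7] = [3,7] − [2,7] + [2,3].
The 15×6 boundary matrix has rank 6 and Smith normal form diag(1,1,1,1,1,1).

Computing H_k = (kernel of ∂_k) / (image of ∂_{k+1}):

  H_0: rank C_0 − rank ∂_1 = 9 − 8 = 1, and the invariant factors of ∂_1 are all 1, so H_0 = Z.
  H_1: rank ker ∂_1 − rank ∂_2 = (15 − 8) − 6 = 1, and the invariant factors of ∂_2 are all 1, so H_1 = Z.
  H_2: rank ker ∂_2 − rank ∂_3 = (6 − 6) − 0 = 0, and there is no ∂_3, so H_2 = 0.

H_0 ≅ Z,  H_1 ≅ Z,  H_2 = 0.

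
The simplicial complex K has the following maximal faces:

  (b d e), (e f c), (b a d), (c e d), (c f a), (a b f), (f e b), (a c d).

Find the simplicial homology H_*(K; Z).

We work with the vertex ordering a < b < c < d < e < f. The simplices of K, each written with vertices in increasing order, are:

  0-simplices (6): a, b, c, d, e, f
  1-simplices (12): ab, ac, ad, af, bd, be, bf, cd, ce, cf, de, ef
  2-simplices (8): abd, abf, acd, acf, bde, bef, cde, cef

Hence C_0 ≅ Z^6, C_1 ≅ Z^12, C_2 ≅ Z^8.

Boundary ∂_1: C_1 → C_0 maps an edge to its endpoints' difference, ∂[p,q] = q − p.
The 6×12 boundary matrix has rank 5 and Smith normal form diag(1,1,1,1,1).

Boundary ∂_2: C_2 → C_1 sends each 2-simplex [p,q,r] to [q,r] − [p,r] + [p,q]. For instance
  ∂acf = cf − af + ac,
  ∂bde = de − be + bd.
As a 12×8 matrix over Z this has rank 7, with invariant factors (1,1,1,1,1,1,1).

Reading off H_k = ker ∂_k / im ∂_{k+1}:

  H_0: rank C_0 − rank ∂_1 = 6 − 5 = 1, and the invariant factors of ∂_1 are all 1, so H_0 ≅ Z.
  H_1: rank ker ∂_1 − rank ∂_2 = (12 − 5) − 7 = 0, and the invariant factors of ∂_2 are all 1, so H_1 ≅ 0.
  H_2: rank ker ∂_2 − rank ∂_3 = (8 − 7) − 0 = 1, and there is no ∂_3, so H_2 ≅ Z.

H_0 ≅ Z,  H_1 = 0,  H_2 ≅ Z.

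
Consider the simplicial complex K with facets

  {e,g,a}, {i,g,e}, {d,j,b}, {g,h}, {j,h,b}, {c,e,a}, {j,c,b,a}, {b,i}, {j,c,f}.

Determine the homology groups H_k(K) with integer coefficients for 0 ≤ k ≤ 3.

H_0 ≅ Z,  H_1 ≅ Z^2,  H_2 = 0,  H_3 = 0.

Take the total order a < b < c < d < e < f < g < h < i < j on the vertex set. Then K (dimension 3) consists of the simplices:

  0-simplices (10): a, b, c, d, e, f, g, h, i, j
  1-simplices (20): ab, ac, ae, ag, aj, bc, bd, bh, bi, bj, ce, cf, cj, dj, eg, ei, fj, gh, gi, hj
  2-simplices (10): abc, abj, ace, acj, aeg, bcj, bdj, bhj, cfj, egi
  3-simplices (1): abcj

so the chain groups are C_0 ≅ Z^10, C_1 ≅ Z^20, C_2 ≅ Z^10, C_3 ≅ Z^1.

Boundary ∂_1: C_1 → C_0 sends each edge [p,q] (with p < q) to q − p.
The 10×20 boundary matrix has rank 9 and Smith normal form diag(1,1,1,1,1,1,1,1,1).

Boundary ∂_2: C_2 → C_1 acts by ∂[p,q,r] = [q,r] − [p,r] + [p,q]. For instance
  ∂abj = bj − aj + ab,
  ∂acj = cj − aj + ac.
The 20×10 boundary matrix has rank 9 and Smith normal form diag(1,1,1,1,1,1,1,1,1).

∂_3: C_3 → C_2 sends each 3-simplex σ to the alternating sum Σ_i (−1)^i (σ with its i-th vertex removed). For instance
  ∂abcj = bcj − acj + abj − abc.
The 10×1 boundary matrix has rank 1 and Smith normal form diag(1).

From H_k ≅ ker(∂_k) / im(∂_{k+1}) we obtain:

  H_0: rank C_0 − rank ∂_1 = 10 − 9 = 1, and the invariant factors of ∂_1 are all 1, so H_0 = Z.
  H_1: rank ker ∂_1 − rank ∂_2 = (20 − 9) − 9 = 2, and the invariant factors of ∂_2 are all 1, so H_1 = Z^2.
  H_2: rank ker ∂_2 − rank ∂_3 = (10 − 9) − 1 = 0, and the invariant factors of ∂_3 are all 1, so H_2 = 0.
  H_3: rank ker ∂_3 − rank ∂_4 = (1 − 1) − 0 = 0, and there is no ∂_4, so H_3 = 0.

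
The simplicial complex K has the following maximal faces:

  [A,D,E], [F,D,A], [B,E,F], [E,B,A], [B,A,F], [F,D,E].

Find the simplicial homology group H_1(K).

H_1 ≅ 0.

Order the vertices as A < B < D < E < F. Listing each simplex with vertices in this order, K has dimension 2 with simplices:

  0-simplices (5): A, B, D, E, F
  1-simplices (9): AB, AD, AE, AF, BE, BF, DE, DF, EF
  2-simplices (6): ABE, ABF, ADE, ADF, BEF, DEF

Hence C_0 ≅ Z^5, C_1 ≅ Z^9, C_2 ≅ Z^6.

The boundary map ∂_1: C_1 → C_0 sends each edge [p,q] (with p < q) to q − p.
This gives a 5×9 integer matrix of rank 4; reducing to Smith normal form yields diagonal entries (1,1,1,1).

Boundary ∂_2: C_2 → C_1 acts by ∂[p,q,r] = [q,r] − [p,r] + [p,q]. For instance
  ∂ABE = BE − AE + AB,
  ∂DEF = EF − DF + DE.
The 9×6 boundary matrix has rank 5 and Smith normal form diag(1,1,1,1,1).

Now H_k = ker ∂_k / im ∂_{k+1}, so:

  H_1: rank ker ∂_1 − rank ∂_2 = (9 − 4) − 5 = 0, and the invariant factors of ∂_2 are all 1, so H_1 = 0.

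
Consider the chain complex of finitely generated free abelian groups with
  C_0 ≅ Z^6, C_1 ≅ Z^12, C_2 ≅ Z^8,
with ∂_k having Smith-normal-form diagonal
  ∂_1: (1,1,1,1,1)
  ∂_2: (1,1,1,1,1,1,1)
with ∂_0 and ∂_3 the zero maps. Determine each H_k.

H_0: b_0 = 6 − 0 − 5 = 1; torsion from ∂_1 factors > 1: none. So H_0 = Z.
H_1: b_1 = 12 − 5 − 7 = 0; torsion from ∂_2 factors > 1: none. So H_1 = 0.
H_2: b_2 = 8 − 7 − 0 = 1; torsion from ∂_3 factors > 1: none. So H_2 = Z.

H_0 = Z,  H_1 = 0,  H_2 = Z.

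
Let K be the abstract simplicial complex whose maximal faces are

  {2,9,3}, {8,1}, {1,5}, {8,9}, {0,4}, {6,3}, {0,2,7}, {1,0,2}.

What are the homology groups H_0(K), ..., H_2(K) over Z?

H_0 = Z,  H_1 = Z,  H_2 = 0.

Fix the vertex order 0 < 1 < 2 < 3 < 4 < 5 < 6 < 7 < 8 < 9 and write every simplex with vertices in increasing order. Then dim K = 2 and the simplices of K are:

  0-simplices (10): [0], [1], [2], [3], [4], [5], [6], [7], [8], [9]
  1-simplices (13): [0,1], [0,2], [0,4], [0,7], [1,2], [1,5], [1,8], [2,3], [2,7], [2,9], [3,6], [3,9], [8,9]
  2-simplices (3): [0,1,2], [0,2,7], [2,3,9]

giving chain groups C_0 ≅ Z^10, C_1 ≅ Z^13, C_2 ≅ Z^3.

The boundary map ∂_1: C_1 → C_0 maps an edge to its endpoints' difference, ∂[p,q] = q − p.
The resulting 10×13 matrix has rank 9, and its Smith normal form has invariant factors (1,1,1,1,1,1,1,1,1).

∂_2: C_2 → C_1 acts by ∂[p,q,r] = [q,r] − [p,r] + [p,q]. For instance
  ∂[0,2,7] = [2,7] − [0,7] + [0,2],
  ∂[2,3,9] = [3,9] − [2,9] + [2,3].
The 13×3 boundary matrix has rank 3 and Smith normal form diag(1,1,1).

Now H_k = ker ∂_k / im ∂_{k+1}, so:

  H_0: rank C_0 − rank ∂_1 = 10 − 9 = 1, and the invariant factors of ∂_1 are all 1, so H_0 ≅ Z.
  H_1: rank ker ∂_1 − rank ∂_2 = (13 − 9) − 3 = 1, and the invariant factors of ∂_2 are all 1, so H_1 ≅ Z.
  H_2: rank ker ∂_2 − rank ∂_3 = (3 − 3) − 0 = 0, and there is no ∂_3, so H_2 ≅ 0.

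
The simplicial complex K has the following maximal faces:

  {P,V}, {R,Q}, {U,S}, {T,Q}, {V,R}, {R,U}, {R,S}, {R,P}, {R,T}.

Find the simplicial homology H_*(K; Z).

Fix the vertex order P < Q < R < S < T < U < V and write every simplex with vertices in increasing order. Then dim K = 1 and the simplices of K are:

  0-simplices (7): P, Q, R, S, T, U, V
  1-simplices (9): PR, PV, QR, QT, RS, RT, RU, RV, SU

so the chain groups are C_0 ≅ Z^7, C_1 ≅ Z^9.

Boundary ∂_1: C_1 → C_0 sends each edge [p,q] (with p < q) to q − p.
As a 7×9 matrix over Z this has rank 6, with invariant factors (1,1,1,1,1,1).

Computing H_k = (kernel of ∂_k) / (image of ∂_{k+1}):

  H_0: rank C_0 − rank ∂_1 = 7 − 6 = 1, and the invariant factors of ∂_1 are all 1, so H_0 ≅ Z.
  H_1: rank ker ∂_1 − rank ∂_2 = (9 − 6) − 0 = 3, and there is no ∂_2, so H_1 ≅ Z^3.

H_0 = Z,  H_1 = Z^3.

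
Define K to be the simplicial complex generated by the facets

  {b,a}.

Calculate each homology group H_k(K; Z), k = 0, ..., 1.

H_0 ≅ Z,  H_1 = 0.

K has 2 vertices, 1 edge.
rank ∂_0 = 0, rank ∂_1 = 1 ⇒ b_0 = 2 − 0 − 1 = 1; all invariant factors of ∂_1 are 1 so no torsion. So H_0 = Z.
rank ∂_1 = 1, rank ∂_2 = 0 ⇒ b_1 = 1 − 1 − 0 = 0. So H_1 = 0.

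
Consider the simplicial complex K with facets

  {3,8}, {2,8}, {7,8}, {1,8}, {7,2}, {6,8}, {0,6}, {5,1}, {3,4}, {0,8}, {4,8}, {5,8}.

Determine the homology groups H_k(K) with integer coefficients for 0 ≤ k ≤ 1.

We work with the vertex ordering 0 < 1 < 2 < 3 < 4 < 5 < 6 < 7 < 8. The simplices of K, each written with vertices in increasing order, are:

  0-simplices (9): [0], [1], [2], [3], [4], [5], [6], [7], [8]
  1-simplices (12): [0,6], [0,8], [1,5], [1,8], [2,7], [2,8], [3,4], [3,8], [4,8], [5,8], [6,8], [7,8]

giving chain groups C_0 ≅ Z^9, C_1 ≅ Z^12.

The boundary map ∂_1: C_1 → C_0 is given by ∂[p,q] = [q] − [p]. For instance
  ∂[2,8] = [8] − [2].
This gives a 9×12 integer matrix of rank 8; reducing to Smith normal form yields diagonal entries (1,1,1,1,1,1,1,1).

Computing H_k = (kernel of ∂_k) / (image of ∂_{k+1}):

  H_0: rank C_0 − rank ∂_1 = 9 − 8 = 1, and the invariant factors of ∂_1 are all 1, so H_0 ≅ Z.
  H_1: rank ker ∂_1 − rank ∂_2 = (12 − 8) − 0 = 4, and there is no ∂_2, so H_1 ≅ Z^4.

As a check, the Euler characteristic is 9 − 12 = -3, which agrees with 1 − 4 = -3.

H_0 = Z,  H_1 = Z^4.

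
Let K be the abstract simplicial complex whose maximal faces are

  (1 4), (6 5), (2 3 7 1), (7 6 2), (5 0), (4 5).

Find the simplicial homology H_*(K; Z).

Order the vertices as 0 < 1 < 2 < 3 < 4 < 5 < 6 < 7. Listing each simplex with vertices in this order, K has dimension 3 with simplices:

  0-simplices (8): [0], [1], [2], [3], [4], [5], [6], [7]
  1-simplices (12): [0,5], [1,2], [1,3], [1,4], [1,7], [2,3], [2,6], [2,7], [3,7], [4,5], [5,6], [6,7]
  2-simplices (5): [1,2,3], [1,2,7], [1,3,7], [2,3,7], [2,6,7]
  3-simplices (1): [1,2,3,7]

so the chain groups are C_0 ≅ Z^8, C_1 ≅ Z^12, C_2 ≅ Z^5, C_3 ≅ Z^1.

Boundary ∂_1: C_1 → C_0 maps an edge to its endpoints' difference, ∂[p,q] = q − p.
The resulting 8×12 matrix has rank 7, and its Smith normal form has invariant factors (1,1,1,1,1,1,1).

∂_2: C_2 → C_1 sends each 2-simplex [p,q,r] to [q,r] − [p,r] + [p,q]. For instance
  ∂[1,2,7] = [2,7] − [1,7] + [1,2],
  ∂[2,6,7] = [6,7] − [2,7] + [2,6].
This gives a 12×5 integer matrix of rank 4; reducing to Smith normal form yields diagonal entries (1,1,1,1).

Boundary ∂_3: C_3 → C_2 sends each 3-simplex σ to the alternating sum Σ_i (−1)^i (σ with its i-th vertex removed). For instance
  ∂[1,2,3,7] = [2,3,7] − [1,3,7] + [1,2,7] − [1,2,3].
The 5×1 boundary matrix has rank 1 and Smith normal form diag(1).

Now H_k = ker ∂_k / im ∂_{k+1}, so:

  H_0: rank C_0 − rank ∂_1 = 8 − 7 = 1, and the invariant factors of ∂_1 are all 1, so H_0 ≅ Z.
  H_1: rank ker ∂_1 − rank ∂_2 = (12 − 7) − 4 = 1, and the invariant factors of ∂_2 are all 1, so H_1 ≅ Z.
  H_2: rank ker ∂_2 − rank ∂_3 = (5 − 4) − 1 = 0, and the invariant factors of ∂_3 are all 1, so H_2 ≅ 0.
  H_3: rank ker ∂_3 − rank ∂_4 = (1 − 1) − 0 = 0, and there is no ∂_4, so H_3 ≅ 0.

H_0 = Z,  H_1 = Z,  H_2 = 0,  H_3 = 0.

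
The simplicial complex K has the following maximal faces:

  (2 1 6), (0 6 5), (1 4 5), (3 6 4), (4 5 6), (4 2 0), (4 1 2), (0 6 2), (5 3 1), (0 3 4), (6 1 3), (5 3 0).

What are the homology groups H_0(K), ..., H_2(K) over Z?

H_0 = Z,  H_1 = Z/2,  H_2 = 0.

We work with the vertex ordering 0 < 1 < 2 < 3 < 4 < 5 < 6. The simplices of K, each written with vertices in increasing order, are:

  0-simplices (7): [0], [1], [2], [3], [4], [5], [6]
  1-simplices (18): [0,2], [0,3], [0,4], [0,5], [0,6], [1,2], [1,3], [1,4], [1,5], [1,6], [2,4], [2,6], [3,4], [3,5], [3,6], [4,5], [4,6], [5,6]
  2-simplices (12): [0,2,4], [0,2,6], [0,3,4], [0,3,5], [0,5,6], [1,2,4], [1,2,6], [1,3,5], [1,3,6], [1,4,5], [3,4,6], [4,5,6]

giving chain groups C_0 ≅ Z^7, C_1 ≅ Z^18, C_2 ≅ Z^12.

∂_1: C_1 → C_0 is given by ∂[p,q] = [q] − [p].
The resulting 7×18 matrix has rank 6, and its Smith normal form has invariant factors (1,1,1,1,1,1).

The boundary map ∂_2: C_2 → C_1 sends each 2-simplex [p,q,r] to [q,r] − [p,r] + [p,q]. For instance
  ∂[1,3,6] = [3,6] − [1,6] + [1,3],
  ∂[4,5,6] = [5,6] − [4,6] + [4,5].
As a 18×12 matrix over Z this has rank 12, with invariant factors (1,1,1,1,1,1,1,1,1,1,1,2).

Now H_k = ker ∂_k / im ∂_{k+1}, so:

  H_0: rank C_0 − rank ∂_1 = 7 − 6 = 1, and the invariant factors of ∂_1 are all 1, so H_0 ≅ Z.
  H_1: rank ker ∂_1 − rank ∂_2 = (18 − 6) − 12 = 0, and ∂_2 has invariant factor 2 > 1, so H_1 ≅ Z/2.
  H_2: rank ker ∂_2 − rank ∂_3 = (12 − 12) − 0 = 0, and there is no ∂_3, so H_2 ≅ 0.

(K is a triangulation of the real projective plane RP^2.)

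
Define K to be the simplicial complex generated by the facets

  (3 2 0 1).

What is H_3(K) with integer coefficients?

H_3 = 0.

K has 4 vertices, 6 edges, 4 triangles, 1 3-simplex.
rank ∂_3 = 1, rank ∂_4 = 0 ⇒ b_3 = 1 − 1 − 0 = 0. So H_3 ≅ 0.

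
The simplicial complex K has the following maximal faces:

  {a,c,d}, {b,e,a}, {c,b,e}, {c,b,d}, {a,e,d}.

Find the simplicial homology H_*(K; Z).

H_0 ≅ Z,  H_1 ≅ Z,  H_2 = 0.

Fix the vertex order a < b < c < d < e and write every simplex with vertices in increasing order. Then dim K = 2 and the simplices of K are:

  0-simplices (5): a, b, c, d, e
  1-simplices (10): ab, ac, ad, ae, bc, bd, be, cd, ce, de
  2-simplices (5): abe, acd, ade, bcd, bce

Hence C_0 ≅ Z^5, C_1 ≅ Z^10, C_2 ≅ Z^5.

∂_1: C_1 → C_0 maps an edge to its endpoints' difference, ∂[p,q] = q − p. For instance
  ∂bd = d − b.
This gives a 5×10 integer matrix of rank 4; reducing to Smith normal form yields diagonal entries (1,1,1,1).

The boundary map ∂_2: C_2 → C_1 maps a triangle to the signed sum of its edges. For instance
  ∂bce = ce − be + bc,
  ∂bcd = cd − bd + bc.
The 10×5 boundary matrix has rank 5 and Smith normal form diag(1,1,1,1,1).

From H_k ≅ ker(∂_k) / im(∂_{k+1}) we obtain:

  H_0: rank C_0 − rank ∂_1 = 5 − 4 = 1, and the invariant factors of ∂_1 are all 1, so H_0 = Z.
  H_1: rank ker ∂_1 − rank ∂_2 = (10 − 4) − 5 = 1, and the invariant factors of ∂_2 are all 1, so H_1 = Z.
  H_2: rank ker ∂_2 − rank ∂_3 = (5 − 5) − 0 = 0, and there is no ∂_3, so H_2 = 0.

As a check, the Euler characteristic is 5 − 10 + 5 = 0, which agrees with 1 − 1 + 0 = 0.
(K is a triangulation of the Möbius band.)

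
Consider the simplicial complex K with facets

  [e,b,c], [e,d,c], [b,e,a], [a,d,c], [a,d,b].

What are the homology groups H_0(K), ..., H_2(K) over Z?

K has 5 vertices, 10 edges, 5 triangles.
rank ∂_0 = 0, rank ∂_1 = 4 ⇒ b_0 = 5 − 0 − 4 = 1; all invariant factors of ∂_1 are 1 so no torsion. So H_0 = Z.
rank ∂_1 = 4, rank ∂_2 = 5 ⇒ b_1 = 10 − 4 − 5 = 1; all invariant factors of ∂_2 are 1 so no torsion. So H_1 = Z.
rank ∂_2 = 5, rank ∂_3 = 0 ⇒ b_2 = 5 − 5 − 0 = 0. So H_2 = 0.

H_0 ≅ Z,  H_1 ≅ Z,  H_2 = 0.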